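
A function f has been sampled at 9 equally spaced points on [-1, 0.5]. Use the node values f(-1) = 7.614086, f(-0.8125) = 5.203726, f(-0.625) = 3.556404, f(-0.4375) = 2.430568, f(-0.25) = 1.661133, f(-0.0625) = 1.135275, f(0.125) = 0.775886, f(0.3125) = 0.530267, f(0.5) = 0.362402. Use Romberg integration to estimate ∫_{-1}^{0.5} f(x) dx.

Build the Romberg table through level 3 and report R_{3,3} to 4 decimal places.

3.5723

R_{0,0} (trapezoid, 1 panel, h=1.5000): 5.982366
R_{1,0} (trapezoid, 2 panels, h=0.7500): 4.237033
R_{2,0} (trapezoid, 4 panels, h=0.3750): 3.743125
R_{3,0} (trapezoid, 8 panels, h=0.1875): 3.615282
R_{1,1} = 4.237033 + (4.237033 − 5.982366)/3 = 3.655255
R_{2,1} = 3.743125 + (3.743125 − 4.237033)/3 = 3.578489
R_{3,1} = 3.615282 + (3.615282 − 3.743125)/3 = 3.572668
R_{2,2} = 3.578489 + (3.578489 − 3.655255)/15 = 3.573371
R_{3,2} = 3.572668 + (3.572668 − 3.578489)/15 = 3.572280
R_{3,3} = 3.572280 + (3.572280 − 3.573371)/63 = 3.572263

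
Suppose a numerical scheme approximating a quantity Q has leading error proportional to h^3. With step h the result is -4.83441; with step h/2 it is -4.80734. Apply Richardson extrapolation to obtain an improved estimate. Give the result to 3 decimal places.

-4.803

The leading error scales as h^3; refining by a factor of 2 reduces it by 2^3 = 8.
Extrapolated value = (8·A(h/2) − A(h)) / (8 − 1)
= (8·(-4.80734) − (-4.83441)) / 7
= -33.62431 / 7 = -4.80347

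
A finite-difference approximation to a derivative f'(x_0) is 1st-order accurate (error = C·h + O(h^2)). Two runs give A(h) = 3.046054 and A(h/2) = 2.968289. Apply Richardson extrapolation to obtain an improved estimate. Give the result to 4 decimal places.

The leading error scales as h; refining by a factor of 2 reduces it by 2^1 = 2.
Extrapolated value = (2·A(h/2) − A(h)) / (2 − 1)
= (2·2.968289 − 3.046054) / 1
= 2.890524 / 1 = 2.890524

2.8905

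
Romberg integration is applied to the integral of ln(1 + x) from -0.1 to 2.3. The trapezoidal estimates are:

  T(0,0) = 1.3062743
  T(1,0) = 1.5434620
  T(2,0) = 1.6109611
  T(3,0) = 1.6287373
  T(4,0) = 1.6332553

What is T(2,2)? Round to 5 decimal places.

Richardson extrapolation on the trapezoidal column (denominator 4−1=3):
T(1,1) = (4·1.5434620 − 1.3062743) / 3 = 1.6225246
T(2,1) = 1.6109611 + (1.6109611 − 1.5434620)/3 = 1.6334608
T(2,2) = (16·1.6334608 − 1.6225246) / 15 = 1.6341899

1.63419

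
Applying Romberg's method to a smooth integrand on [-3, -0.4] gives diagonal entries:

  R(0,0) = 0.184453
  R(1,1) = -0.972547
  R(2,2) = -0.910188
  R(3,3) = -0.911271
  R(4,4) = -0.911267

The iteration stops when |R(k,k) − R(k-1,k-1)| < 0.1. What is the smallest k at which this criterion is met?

k = 2

|R(1,1) − R(0,0)| = 1.157000 ≥ 0.1
|R(2,2) − R(1,1)| = 0.062359 < 0.1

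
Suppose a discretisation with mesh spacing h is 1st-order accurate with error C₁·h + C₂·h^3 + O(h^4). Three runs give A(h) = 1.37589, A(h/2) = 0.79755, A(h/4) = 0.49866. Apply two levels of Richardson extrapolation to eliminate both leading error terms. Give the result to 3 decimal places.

First eliminate the h term (factor 2^1 = 2):
  B₁ = (2·0.79755 − 1.37589)/1 = 0.21921
  B₂ = (2·0.49866 − 0.79755)/1 = 0.19977
Then eliminate the h^3 term (factor 2^3 = 8):
  (8·0.19977 − 0.21921)/7 = 0.19699

0.197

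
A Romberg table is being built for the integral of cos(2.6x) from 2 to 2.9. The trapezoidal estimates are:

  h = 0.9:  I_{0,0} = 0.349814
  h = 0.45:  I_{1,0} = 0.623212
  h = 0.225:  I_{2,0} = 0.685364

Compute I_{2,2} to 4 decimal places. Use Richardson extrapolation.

0.7055

Richardson extrapolation on the trapezoidal column (denominator 4−1=3):
I_{1,1} = 0.623212 + (0.623212 − 0.349814)/3 = 0.714345
I_{2,1} = (4·0.685364 − 0.623212) / 3 = 0.706081
I_{2,2} = 0.706081 + (0.706081 − 0.714345)/15 = 0.705530
(Column j=1 coincides with Simpson's rule on the same nodes.)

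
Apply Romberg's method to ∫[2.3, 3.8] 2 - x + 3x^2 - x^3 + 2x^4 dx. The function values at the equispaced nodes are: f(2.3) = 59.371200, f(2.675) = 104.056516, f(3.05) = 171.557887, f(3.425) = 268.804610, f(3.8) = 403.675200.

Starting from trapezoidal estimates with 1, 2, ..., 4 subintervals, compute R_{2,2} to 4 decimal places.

R_{0,0} (trapezoid, 1 panel, h=1.5000): 347.284800
R_{1,0} (trapezoid, 2 panels, h=0.7500): 302.310815
R_{2,0} (trapezoid, 4 panels, h=0.3750): 290.978330
R_{1,1} = 302.310815 + (302.310815 − 347.284800)/3 = 287.319487
R_{2,1} = 290.978330 + (290.978330 − 302.310815)/3 = 287.200835
R_{2,2} = 287.200835 + (287.200835 − 287.319487)/15 = 287.192925

287.1929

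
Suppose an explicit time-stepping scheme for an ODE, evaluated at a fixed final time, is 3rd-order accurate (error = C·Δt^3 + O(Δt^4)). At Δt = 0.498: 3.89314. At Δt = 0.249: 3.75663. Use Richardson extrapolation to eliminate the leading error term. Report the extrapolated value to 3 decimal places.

3.737

The leading error scales as Δt^3; refining by a factor of 2 reduces it by 2^3 = 8.
Extrapolated value = (8·A(Δt/2) − A(Δt)) / (8 − 1)
= (8·3.75663 − 3.89314) / 7
= 26.15990 / 7 = 3.73713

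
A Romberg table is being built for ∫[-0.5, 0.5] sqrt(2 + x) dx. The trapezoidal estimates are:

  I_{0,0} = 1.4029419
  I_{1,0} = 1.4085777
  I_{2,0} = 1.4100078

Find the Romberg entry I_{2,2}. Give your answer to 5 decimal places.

Richardson extrapolation on the trapezoidal column (denominator 4−1=3):
I_{1,1} = 1.4085777 + (1.4085777 − 1.4029419)/3 = 1.4104563
I_{2,1} = (4·1.4100078 − 1.4085777) / 3 = 1.4104845
I_{2,2} = (16·1.4104845 − 1.4104563) / 15 = 1.4104864

1.41049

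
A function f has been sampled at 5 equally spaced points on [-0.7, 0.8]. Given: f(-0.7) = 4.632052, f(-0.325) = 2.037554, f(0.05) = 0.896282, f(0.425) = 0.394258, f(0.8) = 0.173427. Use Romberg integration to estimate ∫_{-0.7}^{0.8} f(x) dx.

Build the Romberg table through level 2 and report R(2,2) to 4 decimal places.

R(0,0) (trapezoid, 1 panel, h=1.5000): 3.604109
R(1,0) (trapezoid, 2 panels, h=0.7500): 2.474266
R(2,0) (trapezoid, 4 panels, h=0.3750): 2.149063
R(1,1) = 2.474266 + (2.474266 − 3.604109)/3 = 2.097652
R(2,1) = 2.149063 + (2.149063 − 2.474266)/3 = 2.040662
R(2,2) = 2.040662 + (2.040662 − 2.097652)/15 = 2.036863

2.0369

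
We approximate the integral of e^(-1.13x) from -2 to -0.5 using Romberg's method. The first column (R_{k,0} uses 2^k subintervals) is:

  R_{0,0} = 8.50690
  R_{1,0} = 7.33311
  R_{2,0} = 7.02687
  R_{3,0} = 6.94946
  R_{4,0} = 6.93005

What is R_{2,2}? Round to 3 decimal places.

R_{1,1} = 7.33311 + (7.33311 − 8.50690)/3 = 6.94185
R_{2,1} = 7.02687 + (7.02687 − 7.33311)/3 = 6.92479
R_{2,2} = (16·6.92479 − 6.94185) / 15 = 6.92365

6.924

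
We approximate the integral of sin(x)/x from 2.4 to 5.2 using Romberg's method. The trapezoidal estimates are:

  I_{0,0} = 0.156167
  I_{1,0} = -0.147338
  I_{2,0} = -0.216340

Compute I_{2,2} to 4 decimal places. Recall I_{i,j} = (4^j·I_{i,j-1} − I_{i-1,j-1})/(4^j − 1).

-0.2387

I_{1,1} = (4·(-0.147338) − 0.156167) / 3 = -0.248506
I_{2,1} = -0.216340 + (-0.216340 − (-0.147338))/3 = -0.239341
I_{2,2} = (16·(-0.239341) − (-0.248506)) / 15 = -0.238730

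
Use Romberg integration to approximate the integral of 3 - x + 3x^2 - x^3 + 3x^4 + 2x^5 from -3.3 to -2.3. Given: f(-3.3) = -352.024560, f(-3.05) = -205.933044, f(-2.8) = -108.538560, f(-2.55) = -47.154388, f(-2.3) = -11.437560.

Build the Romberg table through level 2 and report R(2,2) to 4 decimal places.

R(0,0) (trapezoid, 1 panel, h=1.0000): -181.731060
R(1,0) (trapezoid, 2 panels, h=0.5000): -145.134810
R(2,0) (trapezoid, 4 panels, h=0.2500): -135.839263
R(1,1) = -145.134810 + (-145.134810 − (-181.731060))/3 = -132.936060
R(2,1) = -135.839263 + (-135.839263 − (-145.134810))/3 = -132.740747
R(2,2) = -132.740747 + (-132.740747 − (-132.936060))/15 = -132.727726

-132.7277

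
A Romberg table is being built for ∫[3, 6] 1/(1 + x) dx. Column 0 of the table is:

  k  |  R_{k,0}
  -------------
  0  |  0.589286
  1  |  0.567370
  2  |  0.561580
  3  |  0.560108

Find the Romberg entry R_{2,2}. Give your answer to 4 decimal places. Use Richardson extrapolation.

0.5596

Richardson extrapolation on the trapezoidal column (denominator 4−1=3):
R_{1,1} = (4·0.567370 − 0.589286) / 3 = 0.560065
R_{2,1} = (4·0.561580 − 0.567370) / 3 = 0.559650
R_{2,2} = 0.559650 + (0.559650 − 0.560065)/15 = 0.559622
(Column j=1 coincides with Simpson's rule on the same nodes.)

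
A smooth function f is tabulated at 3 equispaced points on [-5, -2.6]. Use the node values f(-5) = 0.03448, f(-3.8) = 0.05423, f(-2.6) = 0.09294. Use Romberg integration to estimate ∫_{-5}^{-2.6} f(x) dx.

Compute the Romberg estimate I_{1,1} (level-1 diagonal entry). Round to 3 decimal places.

I_{0,0} (trapezoid, 1 panel, h=2.4000): 0.15290
I_{1,0} (trapezoid, 2 panels, h=1.2000): 0.14153
I_{1,1} = 0.14153 + (0.14153 − 0.15290)/3 = 0.13774

0.138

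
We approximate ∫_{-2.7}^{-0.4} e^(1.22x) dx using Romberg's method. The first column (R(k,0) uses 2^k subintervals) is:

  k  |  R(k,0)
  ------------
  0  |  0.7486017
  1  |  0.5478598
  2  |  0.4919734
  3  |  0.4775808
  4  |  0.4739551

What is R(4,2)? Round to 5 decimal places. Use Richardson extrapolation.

Richardson extrapolation on the trapezoidal column (denominator 4−1=3):
R(3,1) = 0.4775808 + (0.4775808 − 0.4919734)/3 = 0.4727833
R(4,1) = (4·0.4739551 − 0.4775808) / 3 = 0.4727465
R(4,2) = 0.4727465 + (0.4727465 − 0.4727833)/15 = 0.4727440

0.47274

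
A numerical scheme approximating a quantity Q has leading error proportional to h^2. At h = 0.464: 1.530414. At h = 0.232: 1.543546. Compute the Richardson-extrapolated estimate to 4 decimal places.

Extrapolated value = (4·A(h/2) − A(h)) / (4 − 1)
= (4·1.543546 − 1.530414) / 3
= 4.643770 / 3 = 1.547923

1.5479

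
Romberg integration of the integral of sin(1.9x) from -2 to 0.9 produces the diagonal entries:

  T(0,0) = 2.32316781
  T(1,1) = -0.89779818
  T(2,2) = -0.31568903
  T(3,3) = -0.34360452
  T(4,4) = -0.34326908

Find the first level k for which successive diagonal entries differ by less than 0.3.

k = 3

|T(1,1) − T(0,0)| = 3.22096599 ≥ 0.3
|T(2,2) − T(1,1)| = 0.58210915 ≥ 0.3
|T(3,3) − T(2,2)| = 0.02791549 < 0.3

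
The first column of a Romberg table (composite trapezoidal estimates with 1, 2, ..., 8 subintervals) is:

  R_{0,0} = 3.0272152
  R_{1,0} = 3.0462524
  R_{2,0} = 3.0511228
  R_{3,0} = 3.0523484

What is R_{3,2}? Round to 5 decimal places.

R_{2,1} = 3.0511228 + (3.0511228 − 3.0462524)/3 = 3.0527463
R_{3,1} = 3.0523484 + (3.0523484 − 3.0511228)/3 = 3.0527569
R_{3,2} = (16·3.0527569 − 3.0527463) / 15 = 3.0527576

3.05276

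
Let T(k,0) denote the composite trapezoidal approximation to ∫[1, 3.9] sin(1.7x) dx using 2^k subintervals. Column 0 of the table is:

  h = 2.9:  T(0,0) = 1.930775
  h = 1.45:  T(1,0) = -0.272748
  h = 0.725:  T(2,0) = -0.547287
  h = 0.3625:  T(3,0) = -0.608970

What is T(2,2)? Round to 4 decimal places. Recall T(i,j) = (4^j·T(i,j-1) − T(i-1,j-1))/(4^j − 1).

-0.6142

T(1,1) = -0.272748 + (-0.272748 − 1.930775)/3 = -1.007256
T(2,1) = -0.547287 + (-0.547287 − (-0.272748))/3 = -0.638800
T(2,2) = (16·(-0.638800) − (-1.007256)) / 15 = -0.614236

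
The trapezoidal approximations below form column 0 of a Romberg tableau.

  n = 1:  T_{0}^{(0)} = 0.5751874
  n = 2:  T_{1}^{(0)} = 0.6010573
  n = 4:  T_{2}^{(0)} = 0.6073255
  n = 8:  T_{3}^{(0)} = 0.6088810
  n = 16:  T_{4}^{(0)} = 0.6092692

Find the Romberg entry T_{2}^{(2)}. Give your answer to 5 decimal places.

0.60940

Richardson extrapolation on the trapezoidal column (denominator 4−1=3):
T_{1}^{(1)} = (4·0.6010573 − 0.5751874) / 3 = 0.6096806
T_{2}^{(1)} = 0.6073255 + (0.6073255 − 0.6010573)/3 = 0.6094149
T_{2}^{(2)} = (16·0.6094149 − 0.6096806) / 15 = 0.6093972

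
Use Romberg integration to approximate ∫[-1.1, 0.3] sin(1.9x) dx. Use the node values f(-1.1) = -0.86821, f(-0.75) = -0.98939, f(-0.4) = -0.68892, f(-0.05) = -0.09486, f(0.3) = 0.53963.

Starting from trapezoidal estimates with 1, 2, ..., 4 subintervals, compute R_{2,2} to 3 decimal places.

R_{0,0} (trapezoid, 1 panel, h=1.4000): -0.23001
R_{1,0} (trapezoid, 2 panels, h=0.7000): -0.59725
R_{2,0} (trapezoid, 4 panels, h=0.3500): -0.67811
R_{1,1} = -0.59725 + (-0.59725 − (-0.23001))/3 = -0.71966
R_{2,1} = -0.67811 + (-0.67811 − (-0.59725))/3 = -0.70506
R_{2,2} = -0.70506 + (-0.70506 − (-0.71966))/15 = -0.70409

-0.704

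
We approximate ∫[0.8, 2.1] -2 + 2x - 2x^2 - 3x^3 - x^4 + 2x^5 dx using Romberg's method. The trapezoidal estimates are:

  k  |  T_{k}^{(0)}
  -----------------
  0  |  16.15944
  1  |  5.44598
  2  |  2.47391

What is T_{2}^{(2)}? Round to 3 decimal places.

1.457

T_{1}^{(1)} = 5.44598 + (5.44598 − 16.15944)/3 = 1.87483
T_{2}^{(1)} = 2.47391 + (2.47391 − 5.44598)/3 = 1.48322
T_{2}^{(2)} = 1.48322 + (1.48322 − 1.87483)/15 = 1.45711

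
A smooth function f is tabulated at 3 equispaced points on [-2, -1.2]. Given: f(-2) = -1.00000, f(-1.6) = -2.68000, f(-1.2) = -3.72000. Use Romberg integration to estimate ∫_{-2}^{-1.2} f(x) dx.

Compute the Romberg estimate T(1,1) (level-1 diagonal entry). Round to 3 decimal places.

-2.059

T(0,0) (trapezoid, 1 panel, h=0.8000): -1.88800
T(1,0) (trapezoid, 2 panels, h=0.4000): -2.01600
T(1,1) = -2.01600 + (-2.01600 − (-1.88800))/3 = -2.05867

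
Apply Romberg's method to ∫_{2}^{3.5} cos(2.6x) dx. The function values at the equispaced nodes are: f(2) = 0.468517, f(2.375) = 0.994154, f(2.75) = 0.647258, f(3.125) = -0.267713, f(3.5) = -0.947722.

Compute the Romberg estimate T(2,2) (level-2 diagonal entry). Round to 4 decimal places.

0.4610

T(0,0) (trapezoid, 1 panel, h=1.5000): -0.359404
T(1,0) (trapezoid, 2 panels, h=0.7500): 0.305742
T(2,0) (trapezoid, 4 panels, h=0.3750): 0.425286
T(1,1) = 0.305742 + (0.305742 − (-0.359404))/3 = 0.527457
T(2,1) = 0.425286 + (0.425286 − 0.305742)/3 = 0.465134
T(2,2) = 0.465134 + (0.465134 − 0.527457)/15 = 0.460979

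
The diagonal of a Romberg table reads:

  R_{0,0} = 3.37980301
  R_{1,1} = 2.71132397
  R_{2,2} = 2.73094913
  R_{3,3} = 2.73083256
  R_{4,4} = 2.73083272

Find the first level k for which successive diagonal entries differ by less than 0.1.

k = 2

|R_{1,1} − R_{0,0}| = 0.66847904 ≥ 0.1
|R_{2,2} − R_{1,1}| = 0.01962516 < 0.1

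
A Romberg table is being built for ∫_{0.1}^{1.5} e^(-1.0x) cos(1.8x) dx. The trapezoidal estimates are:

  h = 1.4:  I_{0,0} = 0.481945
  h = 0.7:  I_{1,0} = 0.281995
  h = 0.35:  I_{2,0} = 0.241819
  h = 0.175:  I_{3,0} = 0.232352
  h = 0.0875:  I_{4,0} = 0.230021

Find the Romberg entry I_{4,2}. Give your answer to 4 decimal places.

I_{3,1} = (4·0.232352 − 0.241819) / 3 = 0.229196
I_{4,1} = 0.230021 + (0.230021 − 0.232352)/3 = 0.229244
I_{4,2} = (16·0.229244 − 0.229196) / 15 = 0.229247

0.2292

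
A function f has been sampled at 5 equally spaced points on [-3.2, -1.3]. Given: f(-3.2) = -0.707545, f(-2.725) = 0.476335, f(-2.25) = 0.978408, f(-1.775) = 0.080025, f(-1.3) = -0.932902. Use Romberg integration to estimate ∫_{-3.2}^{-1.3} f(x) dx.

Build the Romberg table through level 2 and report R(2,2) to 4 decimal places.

0.3813

R(0,0) (trapezoid, 1 panel, h=1.9000): -1.558425
R(1,0) (trapezoid, 2 panels, h=0.9500): 0.150275
R(2,0) (trapezoid, 4 panels, h=0.4750): 0.339409
R(1,1) = 0.150275 + (0.150275 − (-1.558425))/3 = 0.719842
R(2,1) = 0.339409 + (0.339409 − 0.150275)/3 = 0.402454
R(2,2) = 0.402454 + (0.402454 − 0.719842)/15 = 0.381295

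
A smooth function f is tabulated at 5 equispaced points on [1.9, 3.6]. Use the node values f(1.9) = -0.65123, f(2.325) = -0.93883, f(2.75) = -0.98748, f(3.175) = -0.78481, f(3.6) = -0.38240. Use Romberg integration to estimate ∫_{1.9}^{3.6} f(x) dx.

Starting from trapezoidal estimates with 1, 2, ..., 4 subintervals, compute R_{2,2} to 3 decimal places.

R_{0,0} (trapezoid, 1 panel, h=1.7000): -0.87859
R_{1,0} (trapezoid, 2 panels, h=0.8500): -1.27865
R_{2,0} (trapezoid, 4 panels, h=0.4250): -1.37187
R_{1,1} = -1.27865 + (-1.27865 − (-0.87859))/3 = -1.41200
R_{2,1} = -1.37187 + (-1.37187 − (-1.27865))/3 = -1.40294
R_{2,2} = -1.40294 + (-1.40294 − (-1.41200))/15 = -1.40234

-1.402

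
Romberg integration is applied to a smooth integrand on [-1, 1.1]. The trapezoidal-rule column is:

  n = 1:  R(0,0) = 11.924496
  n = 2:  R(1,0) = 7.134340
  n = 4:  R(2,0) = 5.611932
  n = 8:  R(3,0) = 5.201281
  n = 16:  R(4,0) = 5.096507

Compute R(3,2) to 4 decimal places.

Richardson extrapolation on the trapezoidal column (denominator 4−1=3):
R(2,1) = (4·5.611932 − 7.134340) / 3 = 5.104463
R(3,1) = 5.201281 + (5.201281 − 5.611932)/3 = 5.064397
R(3,2) = 5.064397 + (5.064397 − 5.104463)/15 = 5.061726

5.0617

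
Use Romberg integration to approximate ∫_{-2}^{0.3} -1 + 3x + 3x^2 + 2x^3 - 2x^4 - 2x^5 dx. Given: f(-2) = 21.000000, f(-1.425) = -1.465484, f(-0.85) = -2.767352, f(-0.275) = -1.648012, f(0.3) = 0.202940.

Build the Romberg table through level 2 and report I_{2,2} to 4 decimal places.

0.3982

I_{0,0} (trapezoid, 1 panel, h=2.3000): 24.383381
I_{1,0} (trapezoid, 2 panels, h=1.1500): 9.009236
I_{2,0} (trapezoid, 4 panels, h=0.5750): 2.714358
I_{1,1} = 9.009236 + (9.009236 − 24.383381)/3 = 3.884521
I_{2,1} = 2.714358 + (2.714358 − 9.009236)/3 = 0.616065
I_{2,2} = 0.616065 + (0.616065 − 3.884521)/15 = 0.398168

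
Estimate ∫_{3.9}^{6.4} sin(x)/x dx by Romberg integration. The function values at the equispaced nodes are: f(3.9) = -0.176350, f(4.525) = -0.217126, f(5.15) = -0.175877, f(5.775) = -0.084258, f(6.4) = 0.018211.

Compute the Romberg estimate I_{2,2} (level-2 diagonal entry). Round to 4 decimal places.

I_{0,0} (trapezoid, 1 panel, h=2.5000): -0.197674
I_{1,0} (trapezoid, 2 panels, h=1.2500): -0.318683
I_{2,0} (trapezoid, 4 panels, h=0.6250): -0.347707
I_{1,1} = -0.318683 + (-0.318683 − (-0.197674))/3 = -0.359019
I_{2,1} = -0.347707 + (-0.347707 − (-0.318683))/3 = -0.357382
I_{2,2} = -0.357382 + (-0.357382 − (-0.359019))/15 = -0.357273

-0.3573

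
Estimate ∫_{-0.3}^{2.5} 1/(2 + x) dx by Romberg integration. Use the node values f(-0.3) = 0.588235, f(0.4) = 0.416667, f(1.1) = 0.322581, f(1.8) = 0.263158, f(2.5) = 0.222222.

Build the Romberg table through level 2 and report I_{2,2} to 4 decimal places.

I_{0,0} (trapezoid, 1 panel, h=2.8000): 1.134640
I_{1,0} (trapezoid, 2 panels, h=1.4000): 1.018933
I_{2,0} (trapezoid, 4 panels, h=0.7000): 0.985344
I_{1,1} = 1.018933 + (1.018933 − 1.134640)/3 = 0.980364
I_{2,1} = 0.985344 + (0.985344 − 1.018933)/3 = 0.974148
I_{2,2} = 0.974148 + (0.974148 − 0.980364)/15 = 0.973734

0.9737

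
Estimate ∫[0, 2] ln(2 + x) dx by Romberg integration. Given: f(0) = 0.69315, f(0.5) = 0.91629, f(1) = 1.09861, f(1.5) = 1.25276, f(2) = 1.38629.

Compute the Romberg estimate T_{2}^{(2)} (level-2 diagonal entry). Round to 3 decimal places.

2.159

T_{0}^{(0)} (trapezoid, 1 panel, h=2.0000): 2.07944
T_{1}^{(0)} (trapezoid, 2 panels, h=1.0000): 2.13833
T_{2}^{(0)} (trapezoid, 4 panels, h=0.5000): 2.15369
T_{1}^{(1)} = 2.13833 + (2.13833 − 2.07944)/3 = 2.15796
T_{2}^{(1)} = 2.15369 + (2.15369 − 2.13833)/3 = 2.15881
T_{2}^{(2)} = 2.15881 + (2.15881 − 2.15796)/15 = 2.15887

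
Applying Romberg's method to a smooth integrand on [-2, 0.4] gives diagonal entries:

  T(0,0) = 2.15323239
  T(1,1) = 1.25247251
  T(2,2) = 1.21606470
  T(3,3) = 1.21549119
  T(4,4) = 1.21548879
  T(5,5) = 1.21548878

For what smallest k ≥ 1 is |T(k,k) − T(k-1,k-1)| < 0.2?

|T(1,1) − T(0,0)| = 0.90075988 ≥ 0.2
|T(2,2) − T(1,1)| = 0.03640781 < 0.2

k = 2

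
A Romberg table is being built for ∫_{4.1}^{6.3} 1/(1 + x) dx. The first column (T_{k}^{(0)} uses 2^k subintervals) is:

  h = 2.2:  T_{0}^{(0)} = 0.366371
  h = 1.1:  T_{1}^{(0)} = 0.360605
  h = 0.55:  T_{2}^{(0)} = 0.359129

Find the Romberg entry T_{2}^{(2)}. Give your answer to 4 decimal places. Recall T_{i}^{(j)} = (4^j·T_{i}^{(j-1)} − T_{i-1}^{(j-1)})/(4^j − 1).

Richardson extrapolation on the trapezoidal column (denominator 4−1=3):
T_{1}^{(1)} = (4·0.360605 − 0.366371) / 3 = 0.358683
T_{2}^{(1)} = (4·0.359129 − 0.360605) / 3 = 0.358637
T_{2}^{(2)} = 0.358637 + (0.358637 − 0.358683)/15 = 0.358634

0.3586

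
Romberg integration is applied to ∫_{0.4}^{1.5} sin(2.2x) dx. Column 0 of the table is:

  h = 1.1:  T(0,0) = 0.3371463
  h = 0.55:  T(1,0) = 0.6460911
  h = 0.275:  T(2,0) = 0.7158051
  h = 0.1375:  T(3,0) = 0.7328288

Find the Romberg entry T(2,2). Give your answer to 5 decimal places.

Richardson extrapolation on the trapezoidal column (denominator 4−1=3):
T(1,1) = (4·0.6460911 − 0.3371463) / 3 = 0.7490727
T(2,1) = 0.7158051 + (0.7158051 − 0.6460911)/3 = 0.7390431
T(2,2) = 0.7390431 + (0.7390431 − 0.7490727)/15 = 0.7383745
(Column j=1 coincides with Simpson's rule on the same nodes.)

0.73837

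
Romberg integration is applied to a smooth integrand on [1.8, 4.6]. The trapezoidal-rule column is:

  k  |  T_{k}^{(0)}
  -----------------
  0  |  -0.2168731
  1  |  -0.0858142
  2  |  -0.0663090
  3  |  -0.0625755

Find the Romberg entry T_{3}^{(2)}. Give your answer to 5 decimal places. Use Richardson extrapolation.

-0.06143

Richardson extrapolation on the trapezoidal column (denominator 4−1=3):
T_{2}^{(1)} = -0.0663090 + (-0.0663090 − (-0.0858142))/3 = -0.0598073
T_{3}^{(1)} = -0.0625755 + (-0.0625755 − (-0.0663090))/3 = -0.0613310
T_{3}^{(2)} = (16·(-0.0613310) − (-0.0598073)) / 15 = -0.0614326
(Column j=1 coincides with Simpson's rule on the same nodes.)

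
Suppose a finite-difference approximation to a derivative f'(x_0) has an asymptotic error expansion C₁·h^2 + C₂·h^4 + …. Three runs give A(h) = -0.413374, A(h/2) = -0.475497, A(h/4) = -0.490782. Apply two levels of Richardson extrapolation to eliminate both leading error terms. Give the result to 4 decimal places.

First eliminate the h^2 term (factor 2^2 = 4):
  B₁ = (4·(-0.475497) − (-0.413374))/3 = -0.496205
  B₂ = (4·(-0.490782) − (-0.475497))/3 = -0.495877
Then eliminate the h^4 term (factor 2^4 = 16):
  (16·(-0.495877) − (-0.496205))/15 = -0.495855

-0.4959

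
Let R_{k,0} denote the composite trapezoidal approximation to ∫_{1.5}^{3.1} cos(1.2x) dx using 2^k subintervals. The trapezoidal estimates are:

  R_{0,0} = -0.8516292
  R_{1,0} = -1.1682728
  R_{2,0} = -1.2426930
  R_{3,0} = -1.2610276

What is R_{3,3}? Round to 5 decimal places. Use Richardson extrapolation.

-1.26712

R_{1,1} = (4·(-1.1682728) − (-0.8516292)) / 3 = -1.2738207
R_{2,1} = -1.2426930 + (-1.2426930 − (-1.1682728))/3 = -1.2674997
R_{3,1} = (4·(-1.2610276) − (-1.2426930)) / 3 = -1.2671391
R_{2,2} = -1.2674997 + (-1.2674997 − (-1.2738207))/15 = -1.2670783
R_{3,2} = -1.2671391 + (-1.2671391 − (-1.2674997))/15 = -1.2671151
R_{3,3} = -1.2671151 + (-1.2671151 − (-1.2670783))/63 = -1.2671157
(Column j=1 coincides with Simpson's rule on the same nodes.)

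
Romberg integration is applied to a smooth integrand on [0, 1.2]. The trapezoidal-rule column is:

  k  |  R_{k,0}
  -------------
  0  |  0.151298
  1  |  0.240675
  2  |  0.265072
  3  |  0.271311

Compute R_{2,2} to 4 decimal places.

Richardson extrapolation on the trapezoidal column (denominator 4−1=3):
R_{1,1} = 0.240675 + (0.240675 − 0.151298)/3 = 0.270467
R_{2,1} = 0.265072 + (0.265072 − 0.240675)/3 = 0.273204
R_{2,2} = (16·0.273204 − 0.270467) / 15 = 0.273386

0.2734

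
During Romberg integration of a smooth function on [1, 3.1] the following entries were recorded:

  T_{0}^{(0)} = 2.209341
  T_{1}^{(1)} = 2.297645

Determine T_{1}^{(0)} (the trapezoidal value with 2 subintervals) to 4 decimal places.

2.2756

From T_{1}^{(1)} = (4·T_{1}^{(0)} − T_{0}^{(0)})/3, solve for T_{1}^{(0)}:
4·T_{1}^{(0)} = 3·2.297645 + 2.209341 = 9.102276
T_{1}^{(0)} = 2.275569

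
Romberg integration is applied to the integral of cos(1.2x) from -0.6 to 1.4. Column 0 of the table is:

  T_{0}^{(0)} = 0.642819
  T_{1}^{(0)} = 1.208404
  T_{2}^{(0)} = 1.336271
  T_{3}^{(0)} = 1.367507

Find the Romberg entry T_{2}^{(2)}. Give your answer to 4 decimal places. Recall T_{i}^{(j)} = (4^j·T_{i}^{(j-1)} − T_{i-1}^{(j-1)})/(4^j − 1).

1.3777

Richardson extrapolation on the trapezoidal column (denominator 4−1=3):
T_{1}^{(1)} = (4·1.208404 − 0.642819) / 3 = 1.396932
T_{2}^{(1)} = 1.336271 + (1.336271 − 1.208404)/3 = 1.378893
T_{2}^{(2)} = 1.378893 + (1.378893 − 1.396932)/15 = 1.377690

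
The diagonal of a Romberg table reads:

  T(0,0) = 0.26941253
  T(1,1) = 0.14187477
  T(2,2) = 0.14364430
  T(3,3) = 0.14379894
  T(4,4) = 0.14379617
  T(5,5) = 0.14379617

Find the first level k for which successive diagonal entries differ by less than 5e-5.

|T(1,1) − T(0,0)| = 0.12753776 ≥ 5e-5
|T(2,2) − T(1,1)| = 0.00176953 ≥ 5e-5
|T(3,3) − T(2,2)| = 0.00015464 ≥ 5e-5
|T(4,4) − T(3,3)| = 0.00000277 < 5e-5

k = 4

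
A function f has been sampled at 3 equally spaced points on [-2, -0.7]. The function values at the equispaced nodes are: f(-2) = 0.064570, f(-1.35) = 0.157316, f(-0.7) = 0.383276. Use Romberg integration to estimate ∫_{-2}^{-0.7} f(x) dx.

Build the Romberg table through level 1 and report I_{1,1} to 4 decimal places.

0.2334

I_{0,0} (trapezoid, 1 panel, h=1.3000): 0.291100
I_{1,0} (trapezoid, 2 panels, h=0.6500): 0.247805
I_{1,1} = 0.247805 + (0.247805 − 0.291100)/3 = 0.233373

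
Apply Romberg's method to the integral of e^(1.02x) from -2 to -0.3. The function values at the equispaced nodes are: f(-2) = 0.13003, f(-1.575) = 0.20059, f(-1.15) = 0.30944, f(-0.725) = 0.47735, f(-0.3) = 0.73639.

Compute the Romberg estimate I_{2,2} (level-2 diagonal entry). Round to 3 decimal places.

0.594

I_{0,0} (trapezoid, 1 panel, h=1.7000): 0.73646
I_{1,0} (trapezoid, 2 panels, h=0.8500): 0.63125
I_{2,0} (trapezoid, 4 panels, h=0.4250): 0.60375
I_{1,1} = 0.63125 + (0.63125 − 0.73646)/3 = 0.59618
I_{2,1} = 0.60375 + (0.60375 − 0.63125)/3 = 0.59458
I_{2,2} = 0.59458 + (0.59458 − 0.59618)/15 = 0.59447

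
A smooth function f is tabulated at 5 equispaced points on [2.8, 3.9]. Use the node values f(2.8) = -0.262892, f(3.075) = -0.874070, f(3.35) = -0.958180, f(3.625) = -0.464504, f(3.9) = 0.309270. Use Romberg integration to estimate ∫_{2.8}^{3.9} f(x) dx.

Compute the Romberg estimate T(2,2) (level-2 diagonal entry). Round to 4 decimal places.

-0.6601

T(0,0) (trapezoid, 1 panel, h=1.1000): 0.025508
T(1,0) (trapezoid, 2 panels, h=0.5500): -0.514245
T(2,0) (trapezoid, 4 panels, h=0.2750): -0.625230
T(1,1) = -0.514245 + (-0.514245 − 0.025508)/3 = -0.694163
T(2,1) = -0.625230 + (-0.625230 − (-0.514245))/3 = -0.662225
T(2,2) = -0.662225 + (-0.662225 − (-0.694163))/15 = -0.660096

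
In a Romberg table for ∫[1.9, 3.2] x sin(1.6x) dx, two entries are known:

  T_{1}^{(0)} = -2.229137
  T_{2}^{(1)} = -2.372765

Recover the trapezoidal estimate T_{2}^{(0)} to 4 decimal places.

-2.3369

From T_{2}^{(1)} = (4·T_{2}^{(0)} − T_{1}^{(0)})/3, solve for T_{2}^{(0)}:
4·T_{2}^{(0)} = 3·(-2.372765) + (-2.229137) = -9.347432
T_{2}^{(0)} = -2.336858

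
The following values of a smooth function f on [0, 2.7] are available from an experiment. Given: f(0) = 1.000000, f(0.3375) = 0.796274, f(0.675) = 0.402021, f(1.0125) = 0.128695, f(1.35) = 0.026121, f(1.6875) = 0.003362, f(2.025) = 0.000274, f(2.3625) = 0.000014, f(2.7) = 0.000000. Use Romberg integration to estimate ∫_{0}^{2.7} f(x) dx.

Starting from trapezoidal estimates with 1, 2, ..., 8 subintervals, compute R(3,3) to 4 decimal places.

0.6289

R(0,0) (trapezoid, 1 panel, h=2.7000): 1.350000
R(1,0) (trapezoid, 2 panels, h=1.3500): 0.710263
R(2,0) (trapezoid, 4 panels, h=0.6750): 0.626681
R(3,0) (trapezoid, 8 panels, h=0.3375): 0.626657
R(1,1) = 0.710263 + (0.710263 − 1.350000)/3 = 0.497017
R(2,1) = 0.626681 + (0.626681 − 0.710263)/3 = 0.598820
R(3,1) = 0.626657 + (0.626657 − 0.626681)/3 = 0.626649
R(2,2) = 0.598820 + (0.598820 − 0.497017)/15 = 0.605607
R(3,2) = 0.626649 + (0.626649 − 0.598820)/15 = 0.628504
R(3,3) = 0.628504 + (0.628504 − 0.605607)/63 = 0.628867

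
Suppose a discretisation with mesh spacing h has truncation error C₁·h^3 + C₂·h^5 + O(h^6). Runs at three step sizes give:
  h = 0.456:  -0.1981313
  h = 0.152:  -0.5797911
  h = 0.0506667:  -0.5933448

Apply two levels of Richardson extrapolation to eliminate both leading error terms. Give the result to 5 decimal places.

-0.59386

First eliminate the h^3 term (factor 3^3 = 27):
  B₁ = (27·(-0.5797911) − (-0.1981313))/26 = -0.5944703
  B₂ = (27·(-0.5933448) − (-0.5797911))/26 = -0.5938661
Then eliminate the h^5 term (factor 3^5 = 243):
  (243·(-0.5938661) − (-0.5944703))/242 = -0.5938636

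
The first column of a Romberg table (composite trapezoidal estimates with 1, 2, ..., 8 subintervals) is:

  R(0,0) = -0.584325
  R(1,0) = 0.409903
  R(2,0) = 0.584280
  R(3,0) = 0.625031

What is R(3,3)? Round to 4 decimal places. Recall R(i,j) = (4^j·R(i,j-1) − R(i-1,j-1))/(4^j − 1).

Richardson extrapolation on the trapezoidal column (denominator 4−1=3):
R(1,1) = (4·0.409903 − (-0.584325)) / 3 = 0.741312
R(2,1) = (4·0.584280 − 0.409903) / 3 = 0.642406
R(3,1) = (4·0.625031 − 0.584280) / 3 = 0.638615
R(2,2) = (16·0.642406 − 0.741312) / 15 = 0.635812
R(3,2) = 0.638615 + (0.638615 − 0.642406)/15 = 0.638362
R(3,3) = 0.638362 + (0.638362 − 0.635812)/63 = 0.638402

0.6384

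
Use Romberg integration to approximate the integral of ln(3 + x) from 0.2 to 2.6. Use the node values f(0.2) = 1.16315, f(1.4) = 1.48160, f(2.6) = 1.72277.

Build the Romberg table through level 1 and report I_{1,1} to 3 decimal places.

3.525

I_{0,0} (trapezoid, 1 panel, h=2.4000): 3.46310
I_{1,0} (trapezoid, 2 panels, h=1.2000): 3.50947
I_{1,1} = 3.50947 + (3.50947 − 3.46310)/3 = 3.52493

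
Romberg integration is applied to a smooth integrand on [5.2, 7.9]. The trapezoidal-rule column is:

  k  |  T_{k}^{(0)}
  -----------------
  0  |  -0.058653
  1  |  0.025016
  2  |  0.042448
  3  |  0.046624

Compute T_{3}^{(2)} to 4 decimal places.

T_{2}^{(1)} = (4·0.042448 − 0.025016) / 3 = 0.048259
T_{3}^{(1)} = 0.046624 + (0.046624 − 0.042448)/3 = 0.048016
T_{3}^{(2)} = 0.048016 + (0.048016 − 0.048259)/15 = 0.048000

0.0480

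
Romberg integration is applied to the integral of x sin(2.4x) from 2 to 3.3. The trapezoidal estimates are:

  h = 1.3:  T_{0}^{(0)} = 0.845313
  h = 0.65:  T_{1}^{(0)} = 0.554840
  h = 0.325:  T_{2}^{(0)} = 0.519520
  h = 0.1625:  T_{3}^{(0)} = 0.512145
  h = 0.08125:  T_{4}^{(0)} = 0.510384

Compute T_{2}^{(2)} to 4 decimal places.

0.5111

Richardson extrapolation on the trapezoidal column (denominator 4−1=3):
T_{1}^{(1)} = 0.554840 + (0.554840 − 0.845313)/3 = 0.458016
T_{2}^{(1)} = 0.519520 + (0.519520 − 0.554840)/3 = 0.507747
T_{2}^{(2)} = 0.507747 + (0.507747 − 0.458016)/15 = 0.511062
(Column j=1 coincides with Simpson's rule on the same nodes.)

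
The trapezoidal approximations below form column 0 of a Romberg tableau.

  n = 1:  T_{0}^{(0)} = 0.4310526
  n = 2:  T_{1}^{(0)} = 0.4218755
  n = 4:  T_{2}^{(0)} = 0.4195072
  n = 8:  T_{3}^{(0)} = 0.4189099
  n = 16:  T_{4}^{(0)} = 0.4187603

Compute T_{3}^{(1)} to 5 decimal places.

0.41871

Richardson extrapolation on the trapezoidal column (denominator 4−1=3):
T_{3}^{(1)} = 0.4189099 + (0.4189099 − 0.4195072)/3 = 0.4187108
(Column j=1 coincides with Simpson's rule on the same nodes.)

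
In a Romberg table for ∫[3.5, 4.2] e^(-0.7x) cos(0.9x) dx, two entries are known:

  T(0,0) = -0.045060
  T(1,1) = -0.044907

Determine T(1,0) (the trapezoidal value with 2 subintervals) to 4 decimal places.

-0.0449

From T(1,1) = (4·T(1,0) − T(0,0))/3, solve for T(1,0):
4·T(1,0) = 3·(-0.044907) + (-0.045060) = -0.179781
T(1,0) = -0.044945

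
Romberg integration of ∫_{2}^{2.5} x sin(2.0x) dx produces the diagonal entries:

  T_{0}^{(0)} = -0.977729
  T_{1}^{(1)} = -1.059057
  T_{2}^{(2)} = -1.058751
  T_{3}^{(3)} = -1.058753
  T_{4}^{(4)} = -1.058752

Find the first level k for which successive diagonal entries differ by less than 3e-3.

k = 2

|T_{1}^{(1)} − T_{0}^{(0)}| = 0.081328 ≥ 3e-3
|T_{2}^{(2)} − T_{1}^{(1)}| = 0.000306 < 3e-3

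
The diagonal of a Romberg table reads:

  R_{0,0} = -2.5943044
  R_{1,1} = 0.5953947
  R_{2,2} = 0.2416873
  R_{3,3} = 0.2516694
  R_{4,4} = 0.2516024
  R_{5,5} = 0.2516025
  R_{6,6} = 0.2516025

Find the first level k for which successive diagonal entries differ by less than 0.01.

k = 3

|R_{1,1} − R_{0,0}| = 3.1896991 ≥ 0.01
|R_{2,2} − R_{1,1}| = 0.3537074 ≥ 0.01
|R_{3,3} − R_{2,2}| = 0.0099821 < 0.01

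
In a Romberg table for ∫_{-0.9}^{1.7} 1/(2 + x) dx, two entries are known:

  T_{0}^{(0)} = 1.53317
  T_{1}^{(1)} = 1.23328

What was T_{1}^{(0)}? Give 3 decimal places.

1.308

From T_{1}^{(1)} = (4·T_{1}^{(0)} − T_{0}^{(0)})/3, solve for T_{1}^{(0)}:
4·T_{1}^{(0)} = 3·1.23328 + 1.53317 = 5.23301
T_{1}^{(0)} = 1.30825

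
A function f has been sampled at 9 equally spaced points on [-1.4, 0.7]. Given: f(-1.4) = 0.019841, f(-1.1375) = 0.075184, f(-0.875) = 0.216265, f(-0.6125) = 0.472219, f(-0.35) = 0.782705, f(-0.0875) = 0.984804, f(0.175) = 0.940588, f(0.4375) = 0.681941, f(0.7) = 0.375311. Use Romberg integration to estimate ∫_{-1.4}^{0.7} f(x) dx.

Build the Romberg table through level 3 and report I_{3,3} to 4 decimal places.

1.1487

I_{0,0} (trapezoid, 1 panel, h=2.1000): 0.414910
I_{1,0} (trapezoid, 2 panels, h=1.0500): 1.029295
I_{2,0} (trapezoid, 4 panels, h=0.5250): 1.121995
I_{3,0} (trapezoid, 8 panels, h=0.2625): 1.142212
I_{1,1} = 1.029295 + (1.029295 − 0.414910)/3 = 1.234090
I_{2,1} = 1.121995 + (1.121995 − 1.029295)/3 = 1.152895
I_{3,1} = 1.142212 + (1.142212 − 1.121995)/3 = 1.148951
I_{2,2} = 1.152895 + (1.152895 − 1.234090)/15 = 1.147482
I_{3,2} = 1.148951 + (1.148951 − 1.152895)/15 = 1.148688
I_{3,3} = 1.148688 + (1.148688 − 1.147482)/63 = 1.148707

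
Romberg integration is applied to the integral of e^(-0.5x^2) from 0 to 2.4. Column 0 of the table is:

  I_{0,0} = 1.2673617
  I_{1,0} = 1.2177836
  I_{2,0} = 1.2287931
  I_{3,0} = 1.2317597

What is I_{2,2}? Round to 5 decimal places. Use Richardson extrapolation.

Richardson extrapolation on the trapezoidal column (denominator 4−1=3):
I_{1,1} = (4·1.2177836 − 1.2673617) / 3 = 1.2012576
I_{2,1} = 1.2287931 + (1.2287931 − 1.2177836)/3 = 1.2324629
I_{2,2} = (16·1.2324629 − 1.2012576) / 15 = 1.2345433

1.23454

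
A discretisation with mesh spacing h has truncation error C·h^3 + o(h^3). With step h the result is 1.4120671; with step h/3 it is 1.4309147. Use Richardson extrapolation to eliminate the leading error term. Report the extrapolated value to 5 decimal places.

The leading error scales as h^3; refining by a factor of 3 reduces it by 3^3 = 27.
Extrapolated value = (27·A(h/3) − A(h)) / (27 − 1)
= (27·1.4309147 − 1.4120671) / 26
= 37.2226298 / 26 = 1.4316396

1.43164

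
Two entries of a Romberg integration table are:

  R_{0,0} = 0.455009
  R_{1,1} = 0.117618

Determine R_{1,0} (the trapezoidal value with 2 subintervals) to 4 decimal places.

0.2020

From R_{1,1} = (4·R_{1,0} − R_{0,0})/3, solve for R_{1,0}:
4·R_{1,0} = 3·0.117618 + 0.455009 = 0.807863
R_{1,0} = 0.201966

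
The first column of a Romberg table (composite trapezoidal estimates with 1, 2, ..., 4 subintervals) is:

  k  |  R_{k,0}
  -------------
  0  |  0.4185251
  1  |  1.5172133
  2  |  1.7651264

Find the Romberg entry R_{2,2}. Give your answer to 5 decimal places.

1.84539

R_{1,1} = (4·1.5172133 − 0.4185251) / 3 = 1.8834427
R_{2,1} = (4·1.7651264 − 1.5172133) / 3 = 1.8477641
R_{2,2} = (16·1.8477641 − 1.8834427) / 15 = 1.8453855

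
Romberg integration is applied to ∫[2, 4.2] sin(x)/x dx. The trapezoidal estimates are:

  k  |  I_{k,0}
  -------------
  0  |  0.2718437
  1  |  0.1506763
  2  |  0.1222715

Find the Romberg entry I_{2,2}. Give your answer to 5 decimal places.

I_{1,1} = (4·0.1506763 − 0.2718437) / 3 = 0.1102872
I_{2,1} = (4·0.1222715 − 0.1506763) / 3 = 0.1128032
I_{2,2} = 0.1128032 + (0.1128032 − 0.1102872)/15 = 0.1129709

0.11297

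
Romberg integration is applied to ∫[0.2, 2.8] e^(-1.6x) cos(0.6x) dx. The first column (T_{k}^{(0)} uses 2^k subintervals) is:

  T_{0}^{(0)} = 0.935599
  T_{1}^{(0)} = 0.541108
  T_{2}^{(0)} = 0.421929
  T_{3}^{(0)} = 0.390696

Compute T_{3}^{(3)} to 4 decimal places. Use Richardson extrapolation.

Richardson extrapolation on the trapezoidal column (denominator 4−1=3):
T_{1}^{(1)} = (4·0.541108 − 0.935599) / 3 = 0.409611
T_{2}^{(1)} = 0.421929 + (0.421929 − 0.541108)/3 = 0.382203
T_{3}^{(1)} = 0.390696 + (0.390696 − 0.421929)/3 = 0.380285
T_{2}^{(2)} = 0.382203 + (0.382203 − 0.409611)/15 = 0.380376
T_{3}^{(2)} = (16·0.380285 − 0.382203) / 15 = 0.380157
T_{3}^{(3)} = 0.380157 + (0.380157 − 0.380376)/63 = 0.380154
(Column j=1 coincides with Simpson's rule on the same nodes.)

0.3802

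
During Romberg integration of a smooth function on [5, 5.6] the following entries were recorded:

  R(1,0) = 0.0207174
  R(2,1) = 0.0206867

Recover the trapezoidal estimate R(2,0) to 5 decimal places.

From R(2,1) = (4·R(2,0) − R(1,0))/3, solve for R(2,0):
4·R(2,0) = 3·0.0206867 + 0.0207174 = 0.0827775
R(2,0) = 0.0206944

0.02069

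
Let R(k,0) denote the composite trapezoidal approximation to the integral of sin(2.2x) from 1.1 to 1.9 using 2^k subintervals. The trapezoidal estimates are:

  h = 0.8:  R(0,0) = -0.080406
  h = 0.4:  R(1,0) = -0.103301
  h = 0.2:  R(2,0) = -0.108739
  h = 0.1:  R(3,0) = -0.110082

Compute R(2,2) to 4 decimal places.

R(1,1) = (4·(-0.103301) − (-0.080406)) / 3 = -0.110933
R(2,1) = (4·(-0.108739) − (-0.103301)) / 3 = -0.110552
R(2,2) = -0.110552 + (-0.110552 − (-0.110933))/15 = -0.110527

-0.1105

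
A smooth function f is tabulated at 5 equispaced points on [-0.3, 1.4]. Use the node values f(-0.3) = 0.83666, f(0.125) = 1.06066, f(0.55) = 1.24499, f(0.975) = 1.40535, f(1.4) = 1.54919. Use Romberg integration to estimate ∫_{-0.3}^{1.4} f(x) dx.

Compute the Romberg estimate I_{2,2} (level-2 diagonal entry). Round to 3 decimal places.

I_{0,0} (trapezoid, 1 panel, h=1.7000): 2.02797
I_{1,0} (trapezoid, 2 panels, h=0.8500): 2.07223
I_{2,0} (trapezoid, 4 panels, h=0.4250): 2.08417
I_{1,1} = 2.07223 + (2.07223 − 2.02797)/3 = 2.08698
I_{2,1} = 2.08417 + (2.08417 − 2.07223)/3 = 2.08815
I_{2,2} = 2.08815 + (2.08815 − 2.08698)/15 = 2.08823

2.088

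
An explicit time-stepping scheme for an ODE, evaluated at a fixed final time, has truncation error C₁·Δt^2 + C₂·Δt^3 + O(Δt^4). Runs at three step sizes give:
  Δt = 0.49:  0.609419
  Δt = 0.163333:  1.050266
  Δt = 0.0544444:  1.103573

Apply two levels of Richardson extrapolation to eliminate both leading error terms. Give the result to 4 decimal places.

1.1104

First eliminate the Δt^2 term (factor 3^2 = 9):
  B₁ = (9·1.050266 − 0.609419)/8 = 1.105372
  B₂ = (9·1.103573 − 1.050266)/8 = 1.110236
Then eliminate the Δt^3 term (factor 3^3 = 27):
  (27·1.110236 − 1.105372)/26 = 1.110423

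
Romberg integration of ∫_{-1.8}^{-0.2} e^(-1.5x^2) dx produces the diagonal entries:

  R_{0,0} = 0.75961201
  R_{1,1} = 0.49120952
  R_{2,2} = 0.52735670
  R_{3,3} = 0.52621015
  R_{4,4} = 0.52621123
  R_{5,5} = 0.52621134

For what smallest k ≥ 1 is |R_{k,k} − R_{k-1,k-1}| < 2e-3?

k = 3

|R_{1,1} − R_{0,0}| = 0.26840249 ≥ 2e-3
|R_{2,2} − R_{1,1}| = 0.03614718 ≥ 2e-3
|R_{3,3} − R_{2,2}| = 0.00114655 < 2e-3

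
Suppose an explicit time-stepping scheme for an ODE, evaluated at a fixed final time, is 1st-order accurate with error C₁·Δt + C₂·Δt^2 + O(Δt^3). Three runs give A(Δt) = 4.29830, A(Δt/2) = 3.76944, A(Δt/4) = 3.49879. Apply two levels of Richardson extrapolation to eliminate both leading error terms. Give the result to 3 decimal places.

3.224

First eliminate the Δt term (factor 2^1 = 2):
  B₁ = (2·3.76944 − 4.29830)/1 = 3.24058
  B₂ = (2·3.49879 − 3.76944)/1 = 3.22814
Then eliminate the Δt^2 term (factor 2^2 = 4):
  (4·3.22814 − 3.24058)/3 = 3.22399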